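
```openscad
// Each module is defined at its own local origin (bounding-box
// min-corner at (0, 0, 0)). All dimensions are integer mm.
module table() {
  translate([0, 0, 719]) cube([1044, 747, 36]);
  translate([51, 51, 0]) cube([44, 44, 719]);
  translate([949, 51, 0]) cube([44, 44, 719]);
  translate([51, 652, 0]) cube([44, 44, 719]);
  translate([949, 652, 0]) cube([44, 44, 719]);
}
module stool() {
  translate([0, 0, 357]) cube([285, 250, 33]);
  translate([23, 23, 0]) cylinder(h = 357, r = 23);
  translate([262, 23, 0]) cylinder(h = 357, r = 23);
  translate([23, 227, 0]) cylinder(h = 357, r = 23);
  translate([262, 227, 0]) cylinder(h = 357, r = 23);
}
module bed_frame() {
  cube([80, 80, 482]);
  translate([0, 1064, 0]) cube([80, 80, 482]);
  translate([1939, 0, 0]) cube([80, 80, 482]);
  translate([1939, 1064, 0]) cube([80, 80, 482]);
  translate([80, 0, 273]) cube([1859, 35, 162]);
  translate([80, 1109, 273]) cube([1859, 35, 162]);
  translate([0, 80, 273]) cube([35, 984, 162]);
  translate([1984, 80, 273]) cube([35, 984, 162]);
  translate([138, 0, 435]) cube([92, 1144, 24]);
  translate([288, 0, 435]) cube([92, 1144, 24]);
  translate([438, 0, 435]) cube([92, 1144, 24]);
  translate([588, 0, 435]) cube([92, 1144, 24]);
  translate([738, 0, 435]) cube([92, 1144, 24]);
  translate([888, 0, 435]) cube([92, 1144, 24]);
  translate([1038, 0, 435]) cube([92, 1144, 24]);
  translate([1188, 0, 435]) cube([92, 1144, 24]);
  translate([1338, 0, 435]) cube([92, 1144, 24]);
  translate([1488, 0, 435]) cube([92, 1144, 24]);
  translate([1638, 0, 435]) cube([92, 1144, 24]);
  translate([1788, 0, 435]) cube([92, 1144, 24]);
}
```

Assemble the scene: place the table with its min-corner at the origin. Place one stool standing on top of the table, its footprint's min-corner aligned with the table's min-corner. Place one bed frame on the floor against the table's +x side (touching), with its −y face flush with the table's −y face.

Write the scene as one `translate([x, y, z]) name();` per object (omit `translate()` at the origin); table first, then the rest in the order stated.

table();
translate([0, 0, 755]) stool();
translate([1044, 0, 0]) bed_frame();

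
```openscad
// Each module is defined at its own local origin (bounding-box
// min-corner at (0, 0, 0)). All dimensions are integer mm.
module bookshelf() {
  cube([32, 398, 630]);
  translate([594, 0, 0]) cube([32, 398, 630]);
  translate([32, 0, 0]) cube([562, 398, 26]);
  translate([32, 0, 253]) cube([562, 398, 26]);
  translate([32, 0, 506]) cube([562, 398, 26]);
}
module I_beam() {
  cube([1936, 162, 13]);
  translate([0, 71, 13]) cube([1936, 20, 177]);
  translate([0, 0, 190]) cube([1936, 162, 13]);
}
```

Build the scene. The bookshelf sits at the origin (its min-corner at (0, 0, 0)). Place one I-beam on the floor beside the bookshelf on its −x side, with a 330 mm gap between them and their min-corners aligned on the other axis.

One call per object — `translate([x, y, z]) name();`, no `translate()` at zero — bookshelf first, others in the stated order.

bookshelf();
translate([-2266, 0, 0]) I_beam();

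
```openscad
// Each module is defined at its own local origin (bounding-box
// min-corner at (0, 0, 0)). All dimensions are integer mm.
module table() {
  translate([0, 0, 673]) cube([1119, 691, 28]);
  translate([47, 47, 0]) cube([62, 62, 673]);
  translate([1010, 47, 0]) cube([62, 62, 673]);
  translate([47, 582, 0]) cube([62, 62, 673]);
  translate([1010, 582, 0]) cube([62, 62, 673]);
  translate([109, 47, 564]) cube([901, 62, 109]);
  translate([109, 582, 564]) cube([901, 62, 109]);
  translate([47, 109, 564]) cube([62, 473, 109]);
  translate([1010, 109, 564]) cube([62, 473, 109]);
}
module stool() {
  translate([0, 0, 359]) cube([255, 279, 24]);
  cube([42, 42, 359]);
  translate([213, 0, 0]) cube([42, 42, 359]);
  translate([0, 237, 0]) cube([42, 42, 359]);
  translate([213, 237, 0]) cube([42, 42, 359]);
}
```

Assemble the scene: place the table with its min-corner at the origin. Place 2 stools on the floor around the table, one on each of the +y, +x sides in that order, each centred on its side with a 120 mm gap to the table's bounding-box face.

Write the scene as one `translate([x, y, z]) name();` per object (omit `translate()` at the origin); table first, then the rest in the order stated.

table();
translate([432, 811, 0]) stool();
translate([1239, 206, 0]) stool();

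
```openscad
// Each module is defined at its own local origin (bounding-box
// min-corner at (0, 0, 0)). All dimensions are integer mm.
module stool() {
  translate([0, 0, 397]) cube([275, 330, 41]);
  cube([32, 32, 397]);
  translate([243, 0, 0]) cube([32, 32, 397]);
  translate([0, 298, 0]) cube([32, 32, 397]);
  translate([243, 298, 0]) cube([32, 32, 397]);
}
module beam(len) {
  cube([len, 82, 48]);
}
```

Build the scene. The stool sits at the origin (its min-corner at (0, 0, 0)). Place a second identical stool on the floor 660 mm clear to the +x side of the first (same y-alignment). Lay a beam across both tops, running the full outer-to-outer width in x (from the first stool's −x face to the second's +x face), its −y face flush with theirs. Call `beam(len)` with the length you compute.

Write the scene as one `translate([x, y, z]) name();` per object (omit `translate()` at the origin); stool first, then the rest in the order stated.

stool();
translate([935, 0, 0]) stool();
translate([0, 0, 438]) beam(1210);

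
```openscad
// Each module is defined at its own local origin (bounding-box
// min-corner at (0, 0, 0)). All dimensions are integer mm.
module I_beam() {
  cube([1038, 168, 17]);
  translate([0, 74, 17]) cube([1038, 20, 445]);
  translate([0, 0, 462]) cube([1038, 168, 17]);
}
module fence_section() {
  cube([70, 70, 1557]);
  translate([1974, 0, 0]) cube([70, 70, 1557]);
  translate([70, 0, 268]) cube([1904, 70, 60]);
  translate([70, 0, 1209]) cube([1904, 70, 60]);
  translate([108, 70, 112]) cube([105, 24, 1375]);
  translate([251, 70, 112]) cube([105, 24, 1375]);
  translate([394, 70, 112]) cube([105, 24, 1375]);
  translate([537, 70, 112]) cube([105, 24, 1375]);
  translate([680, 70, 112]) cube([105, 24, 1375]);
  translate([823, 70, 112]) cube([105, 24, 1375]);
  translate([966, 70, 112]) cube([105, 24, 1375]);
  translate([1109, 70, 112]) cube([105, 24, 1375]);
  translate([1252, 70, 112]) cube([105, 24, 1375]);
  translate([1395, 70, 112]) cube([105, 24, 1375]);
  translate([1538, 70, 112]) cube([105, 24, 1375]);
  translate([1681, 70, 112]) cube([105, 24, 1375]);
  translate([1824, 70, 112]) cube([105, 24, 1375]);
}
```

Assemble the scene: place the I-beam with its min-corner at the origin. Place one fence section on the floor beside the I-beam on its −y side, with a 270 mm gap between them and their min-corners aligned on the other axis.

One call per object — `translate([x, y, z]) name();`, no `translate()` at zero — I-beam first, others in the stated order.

I_beam();
translate([0, -364, 0]) fence_section();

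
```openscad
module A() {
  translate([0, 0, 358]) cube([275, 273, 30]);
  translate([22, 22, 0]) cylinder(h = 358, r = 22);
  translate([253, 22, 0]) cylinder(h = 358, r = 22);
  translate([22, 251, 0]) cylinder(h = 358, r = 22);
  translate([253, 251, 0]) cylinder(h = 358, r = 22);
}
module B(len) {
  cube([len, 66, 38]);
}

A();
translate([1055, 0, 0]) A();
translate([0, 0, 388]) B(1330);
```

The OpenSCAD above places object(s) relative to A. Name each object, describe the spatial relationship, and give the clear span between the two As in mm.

A is a stool. B is a beam. A beam spans the tops of two stools. The clear span between the two stools is 780 mm.

Second stool starts at x = 1055; first ends at x = 275; clear span = 1055 − 275 = 780 mm.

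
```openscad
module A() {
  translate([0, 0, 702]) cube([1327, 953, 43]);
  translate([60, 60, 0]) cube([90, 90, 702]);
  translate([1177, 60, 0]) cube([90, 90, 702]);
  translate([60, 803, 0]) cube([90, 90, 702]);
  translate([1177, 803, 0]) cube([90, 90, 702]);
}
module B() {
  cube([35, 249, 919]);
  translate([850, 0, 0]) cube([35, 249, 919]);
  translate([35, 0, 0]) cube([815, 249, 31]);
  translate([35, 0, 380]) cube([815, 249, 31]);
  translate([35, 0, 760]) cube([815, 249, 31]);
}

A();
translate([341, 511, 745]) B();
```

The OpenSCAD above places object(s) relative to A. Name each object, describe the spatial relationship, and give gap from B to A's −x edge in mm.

The bookshelf's min-x is at 341; the table's min-x is 0; gap = 341 mm.

A is a table. B is a bookshelf. The bookshelf is on top of the table. The gap from the bookshelf to the table's −x edge is 341 mm.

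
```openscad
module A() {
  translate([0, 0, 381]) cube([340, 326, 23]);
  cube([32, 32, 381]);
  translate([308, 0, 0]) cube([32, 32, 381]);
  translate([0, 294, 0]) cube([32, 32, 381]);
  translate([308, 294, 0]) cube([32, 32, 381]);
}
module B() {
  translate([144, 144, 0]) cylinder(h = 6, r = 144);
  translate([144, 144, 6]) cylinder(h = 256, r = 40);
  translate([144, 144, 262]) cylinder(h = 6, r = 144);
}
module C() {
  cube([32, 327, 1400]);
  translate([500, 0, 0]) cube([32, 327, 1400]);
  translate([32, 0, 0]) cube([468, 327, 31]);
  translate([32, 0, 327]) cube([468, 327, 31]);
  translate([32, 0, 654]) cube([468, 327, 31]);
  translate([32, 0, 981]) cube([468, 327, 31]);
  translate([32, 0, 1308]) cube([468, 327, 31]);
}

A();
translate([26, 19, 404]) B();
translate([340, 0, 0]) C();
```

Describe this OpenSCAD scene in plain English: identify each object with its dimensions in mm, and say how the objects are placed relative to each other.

A is a four-legged stool. The seat is 340×326 mm, 23 mm thick, top at z = 404 mm. It stands on four square legs, each 32×32 mm in cross-section, from z = 0 to the seat underside, each flush with a corner of the seat.

B is a spool: two coaxial disc flanges of radius 144 mm and thickness 6 mm, joined by a core cylinder of radius 40 mm and height 256 mm. The lower flange rests on z = 0 and the three cylinders share a vertical axis.

C is an open bookshelf. Two side panels, each 32 mm thick, 327 mm deep and 1400 mm tall, stand 532 mm apart (outside-to-outside). Between them sit 5 shelves, each 31 mm thick and 327 mm deep, spanning the full gap between the sides. The bottom shelf rests on the floor (its underside at z = 0) and the clear gap between one shelf's top and the next shelf's underside is 296 mm.

The spool is on top of the stool, centred. The bookshelf is against the stool's +x side, with their −y faces flush.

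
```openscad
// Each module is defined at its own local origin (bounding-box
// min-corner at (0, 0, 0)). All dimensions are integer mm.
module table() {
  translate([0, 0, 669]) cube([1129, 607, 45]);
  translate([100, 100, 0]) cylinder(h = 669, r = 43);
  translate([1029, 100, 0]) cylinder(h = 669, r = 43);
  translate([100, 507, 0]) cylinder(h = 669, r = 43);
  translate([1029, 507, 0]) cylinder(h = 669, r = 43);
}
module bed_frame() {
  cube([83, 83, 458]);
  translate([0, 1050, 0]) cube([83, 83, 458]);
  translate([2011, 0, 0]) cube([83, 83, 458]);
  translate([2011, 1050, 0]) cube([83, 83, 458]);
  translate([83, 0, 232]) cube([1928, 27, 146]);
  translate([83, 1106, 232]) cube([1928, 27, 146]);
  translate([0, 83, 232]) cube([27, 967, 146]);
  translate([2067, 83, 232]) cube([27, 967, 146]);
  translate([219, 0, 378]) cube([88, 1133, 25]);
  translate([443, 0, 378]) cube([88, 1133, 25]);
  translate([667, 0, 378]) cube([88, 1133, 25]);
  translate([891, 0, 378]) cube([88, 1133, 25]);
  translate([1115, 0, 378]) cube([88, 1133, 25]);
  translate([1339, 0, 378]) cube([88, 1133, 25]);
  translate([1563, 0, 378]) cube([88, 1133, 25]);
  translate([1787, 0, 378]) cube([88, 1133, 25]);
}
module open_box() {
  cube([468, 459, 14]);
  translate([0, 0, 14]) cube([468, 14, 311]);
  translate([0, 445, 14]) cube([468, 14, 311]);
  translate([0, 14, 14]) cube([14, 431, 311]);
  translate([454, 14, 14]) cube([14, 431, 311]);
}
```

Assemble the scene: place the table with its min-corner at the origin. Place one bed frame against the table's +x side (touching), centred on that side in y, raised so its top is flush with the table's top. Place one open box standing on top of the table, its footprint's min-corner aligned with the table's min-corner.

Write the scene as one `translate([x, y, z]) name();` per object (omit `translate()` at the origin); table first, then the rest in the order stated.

table();
translate([1129, -263, 256]) bed_frame();
translate([0, 0, 714]) open_box();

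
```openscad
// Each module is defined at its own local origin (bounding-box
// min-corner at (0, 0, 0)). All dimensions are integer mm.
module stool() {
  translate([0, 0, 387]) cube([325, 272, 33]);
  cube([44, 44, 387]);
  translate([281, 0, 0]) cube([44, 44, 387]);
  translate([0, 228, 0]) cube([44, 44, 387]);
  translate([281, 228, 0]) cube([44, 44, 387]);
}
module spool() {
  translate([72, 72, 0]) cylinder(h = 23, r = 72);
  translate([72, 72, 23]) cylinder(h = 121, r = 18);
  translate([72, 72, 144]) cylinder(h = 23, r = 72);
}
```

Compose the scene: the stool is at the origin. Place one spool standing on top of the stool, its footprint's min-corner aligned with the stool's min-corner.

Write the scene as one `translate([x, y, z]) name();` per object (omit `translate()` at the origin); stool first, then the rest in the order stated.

stool();
translate([0, 0, 420]) spool();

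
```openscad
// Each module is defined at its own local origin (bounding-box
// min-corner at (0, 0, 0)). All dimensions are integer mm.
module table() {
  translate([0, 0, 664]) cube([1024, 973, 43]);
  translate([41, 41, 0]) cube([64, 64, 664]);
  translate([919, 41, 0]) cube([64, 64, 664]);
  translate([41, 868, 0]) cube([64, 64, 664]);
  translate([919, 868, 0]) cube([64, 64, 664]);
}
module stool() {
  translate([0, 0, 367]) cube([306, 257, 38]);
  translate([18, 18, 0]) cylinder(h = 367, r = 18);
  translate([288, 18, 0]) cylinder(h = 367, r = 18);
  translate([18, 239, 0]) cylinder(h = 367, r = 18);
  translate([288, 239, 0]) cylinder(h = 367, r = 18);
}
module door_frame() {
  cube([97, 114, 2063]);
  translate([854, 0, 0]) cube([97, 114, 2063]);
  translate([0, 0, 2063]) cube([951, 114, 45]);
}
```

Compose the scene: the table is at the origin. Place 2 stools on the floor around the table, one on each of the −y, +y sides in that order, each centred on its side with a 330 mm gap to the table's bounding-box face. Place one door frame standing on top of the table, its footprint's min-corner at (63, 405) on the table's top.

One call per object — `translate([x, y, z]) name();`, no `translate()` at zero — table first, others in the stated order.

table();
translate([359, -587, 0]) stool();
translate([359, 1303, 0]) stool();
translate([63, 405, 707]) door_frame();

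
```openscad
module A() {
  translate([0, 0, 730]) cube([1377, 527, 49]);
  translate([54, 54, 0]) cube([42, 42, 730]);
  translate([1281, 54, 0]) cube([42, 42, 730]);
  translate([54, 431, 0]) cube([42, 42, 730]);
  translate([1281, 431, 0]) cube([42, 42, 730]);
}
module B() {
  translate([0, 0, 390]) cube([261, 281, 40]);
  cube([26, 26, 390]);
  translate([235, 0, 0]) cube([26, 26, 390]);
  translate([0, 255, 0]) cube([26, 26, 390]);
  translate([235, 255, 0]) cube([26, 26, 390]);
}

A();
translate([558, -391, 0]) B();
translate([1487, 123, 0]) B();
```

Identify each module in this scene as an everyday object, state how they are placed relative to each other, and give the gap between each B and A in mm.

Each stool's nearest face is 110 mm from the table's bounding box.

A is a table. B is a stool. Two stools sit around the table at the −y, +x sides. The gap between each stool and the table is 110 mm.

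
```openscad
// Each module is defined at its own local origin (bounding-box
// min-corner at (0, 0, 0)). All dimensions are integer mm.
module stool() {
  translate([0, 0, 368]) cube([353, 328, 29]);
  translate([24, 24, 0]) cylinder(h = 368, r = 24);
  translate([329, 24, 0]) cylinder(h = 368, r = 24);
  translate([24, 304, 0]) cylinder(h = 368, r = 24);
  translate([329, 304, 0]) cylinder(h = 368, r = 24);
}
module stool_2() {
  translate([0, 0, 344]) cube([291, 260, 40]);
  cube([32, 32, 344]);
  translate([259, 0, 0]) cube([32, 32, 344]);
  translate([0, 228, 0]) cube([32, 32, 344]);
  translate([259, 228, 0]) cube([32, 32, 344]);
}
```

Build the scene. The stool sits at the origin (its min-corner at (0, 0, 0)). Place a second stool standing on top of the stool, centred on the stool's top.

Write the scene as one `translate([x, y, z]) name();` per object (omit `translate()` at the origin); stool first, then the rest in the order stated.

stool();
translate([31, 34, 397]) stool_2();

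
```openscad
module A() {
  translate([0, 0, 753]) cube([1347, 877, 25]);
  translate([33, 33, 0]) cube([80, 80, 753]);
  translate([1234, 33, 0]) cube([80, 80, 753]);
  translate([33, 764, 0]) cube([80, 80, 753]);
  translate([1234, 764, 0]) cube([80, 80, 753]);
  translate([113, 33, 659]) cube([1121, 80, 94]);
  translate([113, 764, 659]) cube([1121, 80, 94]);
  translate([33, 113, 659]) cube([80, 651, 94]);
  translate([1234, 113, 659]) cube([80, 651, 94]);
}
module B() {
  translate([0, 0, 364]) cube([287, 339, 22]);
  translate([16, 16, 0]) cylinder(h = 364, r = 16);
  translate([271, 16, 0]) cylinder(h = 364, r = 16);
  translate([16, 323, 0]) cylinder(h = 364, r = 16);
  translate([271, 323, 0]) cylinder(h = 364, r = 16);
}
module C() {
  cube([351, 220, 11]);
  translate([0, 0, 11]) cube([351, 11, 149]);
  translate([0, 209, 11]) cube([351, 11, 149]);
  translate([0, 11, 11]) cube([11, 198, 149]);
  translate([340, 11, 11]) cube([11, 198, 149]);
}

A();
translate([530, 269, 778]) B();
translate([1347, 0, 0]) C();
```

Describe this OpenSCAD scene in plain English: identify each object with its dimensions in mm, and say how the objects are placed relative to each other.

A is a table: top 1347 mm (x) × 877 mm (y), 25 mm thick, upper face at z = 778 mm, on four 80×80 mm square legs, each inset 33 mm from the nearest pair of top edges, running from z = 0 to the bottom of the top. Four apron rails, 80 mm thick and 94 mm tall, run between adjacent legs with their top edges flush with the underside of the top and their outer faces flush with the legs' outer faces.

B is a four-legged stool. The seat is a 287×339×22 mm slab whose top surface is at z = 386 mm; four round legs, each 32 mm in diameter, run from the floor (z = 0) to the underside of the seat, each leg's axis is inset half a diameter from the nearest pair of seat edges (so the leg's bounding box is flush with the corner).

C is an open storage box with external size 351×220×160 mm and wall thickness 11 mm (the base is also 11 mm thick). The base covers the whole footprint; the four walls stand on the base, with the y-facing walls full-width and the x-facing walls fitting between their inner faces.

The stool is on top of the table, centred. The open box is against the table's +x side, with their −y faces flush.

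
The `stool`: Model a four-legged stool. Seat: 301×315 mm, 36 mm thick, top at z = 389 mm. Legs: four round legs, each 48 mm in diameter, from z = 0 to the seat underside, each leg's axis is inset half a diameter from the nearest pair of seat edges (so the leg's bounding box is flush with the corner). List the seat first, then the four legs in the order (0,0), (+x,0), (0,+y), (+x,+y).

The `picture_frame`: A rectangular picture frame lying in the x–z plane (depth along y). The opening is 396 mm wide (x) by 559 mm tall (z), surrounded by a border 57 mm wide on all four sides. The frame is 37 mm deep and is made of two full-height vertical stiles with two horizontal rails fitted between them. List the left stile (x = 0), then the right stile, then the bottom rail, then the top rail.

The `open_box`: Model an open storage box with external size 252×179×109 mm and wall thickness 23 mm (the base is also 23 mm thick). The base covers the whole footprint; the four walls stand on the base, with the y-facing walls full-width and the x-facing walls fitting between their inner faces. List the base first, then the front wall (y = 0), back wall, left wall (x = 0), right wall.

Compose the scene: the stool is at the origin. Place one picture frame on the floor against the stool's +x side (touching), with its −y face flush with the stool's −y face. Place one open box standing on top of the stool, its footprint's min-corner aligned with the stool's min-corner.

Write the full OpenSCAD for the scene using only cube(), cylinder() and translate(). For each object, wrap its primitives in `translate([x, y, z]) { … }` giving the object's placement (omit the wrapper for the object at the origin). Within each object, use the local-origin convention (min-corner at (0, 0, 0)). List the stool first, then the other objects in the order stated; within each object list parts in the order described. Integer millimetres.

translate([0, 0, 353]) cube([301, 315, 36]);
translate([24, 24, 0]) cylinder(h = 353, r = 24);
translate([277, 24, 0]) cylinder(h = 353, r = 24);
translate([24, 291, 0]) cylinder(h = 353, r = 24);
translate([277, 291, 0]) cylinder(h = 353, r = 24);
translate([301, 0, 0]) {
  cube([57, 37, 673]);
  translate([453, 0, 0]) cube([57, 37, 673]);
  translate([57, 0, 0]) cube([396, 37, 57]);
  translate([57, 0, 616]) cube([396, 37, 57]);
}
translate([0, 0, 389]) {
  cube([252, 179, 23]);
  translate([0, 0, 23]) cube([252, 23, 86]);
  translate([0, 156, 23]) cube([252, 23, 86]);
  translate([0, 23, 23]) cube([23, 133, 86]);
  translate([229, 23, 23]) cube([23, 133, 86]);
}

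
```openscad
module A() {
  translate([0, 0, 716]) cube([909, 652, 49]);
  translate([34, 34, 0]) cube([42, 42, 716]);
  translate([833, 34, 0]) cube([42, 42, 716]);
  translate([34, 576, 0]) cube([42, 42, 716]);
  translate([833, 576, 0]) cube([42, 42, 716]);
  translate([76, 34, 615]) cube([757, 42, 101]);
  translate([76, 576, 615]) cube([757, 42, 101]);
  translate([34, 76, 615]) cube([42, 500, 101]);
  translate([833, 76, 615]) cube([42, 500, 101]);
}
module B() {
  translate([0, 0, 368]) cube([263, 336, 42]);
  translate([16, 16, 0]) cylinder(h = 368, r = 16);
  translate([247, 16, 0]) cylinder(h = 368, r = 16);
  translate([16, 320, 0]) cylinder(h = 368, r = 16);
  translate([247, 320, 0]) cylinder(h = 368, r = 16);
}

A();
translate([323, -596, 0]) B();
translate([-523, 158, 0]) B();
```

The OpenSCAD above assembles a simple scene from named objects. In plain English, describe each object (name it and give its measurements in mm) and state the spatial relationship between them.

A is a rectangular dining table. The top is 909×652×49 mm with its upper surface at z = 765 mm. It stands on four 42×42 mm square legs, each inset 34 mm from the nearest pair of top edges, running from the floor to the underside of the top. Four apron rails, 42 mm thick and 101 mm tall, run between adjacent legs with their top edges flush with the underside of the top and their outer faces flush with the legs' outer faces.

B is a simple wooden stool: a rectangular seat 263 mm (x) by 336 mm (y), 42 mm thick, top face at z = 410 mm, on four round legs, each 32 mm in diameter. The legs rest on z = 0, each leg's axis is inset half a diameter from the nearest pair of seat edges (so the leg's bounding box is flush with the corner).

Two stools sit around the table at the −y, −x sides.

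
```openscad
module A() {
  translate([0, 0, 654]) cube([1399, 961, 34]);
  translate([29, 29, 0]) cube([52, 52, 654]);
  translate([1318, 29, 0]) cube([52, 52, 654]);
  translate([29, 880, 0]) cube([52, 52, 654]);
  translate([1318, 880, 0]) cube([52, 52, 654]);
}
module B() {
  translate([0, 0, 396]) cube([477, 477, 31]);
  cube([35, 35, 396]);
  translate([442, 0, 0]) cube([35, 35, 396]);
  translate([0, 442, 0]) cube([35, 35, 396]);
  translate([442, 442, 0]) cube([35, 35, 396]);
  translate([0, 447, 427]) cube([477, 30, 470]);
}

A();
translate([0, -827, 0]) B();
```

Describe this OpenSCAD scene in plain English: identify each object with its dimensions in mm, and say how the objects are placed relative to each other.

A is a rectangular dining table. The top is 1399×961×34 mm with its upper surface at z = 688 mm. It stands on four 52×52 mm square legs, each inset 29 mm from the nearest pair of top edges, running from the floor to the underside of the top.

B is a chair. The seat is a 477×477×31 mm slab with its top at z = 427 mm, on four 35×35 mm corner legs (flush with the seat edges, standing on z = 0). A flat backrest 30 mm thick, 470 mm tall, spans the full seat width and rises from the seat top along its +y edge, rear face flush with the rear of the seat.

The chair is on the floor beside the table on its −y side.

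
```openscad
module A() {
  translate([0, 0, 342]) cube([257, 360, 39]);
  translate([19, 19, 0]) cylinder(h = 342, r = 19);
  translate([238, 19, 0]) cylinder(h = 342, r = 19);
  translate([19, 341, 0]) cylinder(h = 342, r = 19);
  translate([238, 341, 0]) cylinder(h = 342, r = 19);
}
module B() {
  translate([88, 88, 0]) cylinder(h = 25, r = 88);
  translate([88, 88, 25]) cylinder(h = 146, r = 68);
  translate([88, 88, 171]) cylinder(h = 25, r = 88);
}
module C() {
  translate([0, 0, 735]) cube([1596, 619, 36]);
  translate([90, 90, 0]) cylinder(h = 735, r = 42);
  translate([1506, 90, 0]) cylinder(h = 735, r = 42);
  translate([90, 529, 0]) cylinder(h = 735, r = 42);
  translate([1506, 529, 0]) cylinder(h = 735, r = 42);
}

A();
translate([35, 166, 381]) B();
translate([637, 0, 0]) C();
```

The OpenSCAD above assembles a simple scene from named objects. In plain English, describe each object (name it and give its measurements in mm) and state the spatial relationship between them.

A is a simple wooden stool: a rectangular seat 257 mm (x) by 360 mm (y), 39 mm thick, top face at z = 381 mm, on four round legs, each 38 mm in diameter. The legs rest on z = 0, each leg's axis is inset half a diameter from the nearest pair of seat edges (so the leg's bounding box is flush with the corner).

B is a spool: two coaxial disc flanges of radius 88 mm and thickness 25 mm, joined by a core cylinder of radius 68 mm and height 146 mm. The lower flange rests on z = 0 and the three cylinders share a vertical axis.

C is a rectangular dining table. The top is 1596×619×36 mm with its upper surface at z = 771 mm. It stands on four round legs of 84 mm diameter, each leg's bounding box inset 48 mm from the nearest pair of top edges, running from the floor to the underside of the top.

The spool is on top of the stool. The table is on the floor beside the stool on its +x side.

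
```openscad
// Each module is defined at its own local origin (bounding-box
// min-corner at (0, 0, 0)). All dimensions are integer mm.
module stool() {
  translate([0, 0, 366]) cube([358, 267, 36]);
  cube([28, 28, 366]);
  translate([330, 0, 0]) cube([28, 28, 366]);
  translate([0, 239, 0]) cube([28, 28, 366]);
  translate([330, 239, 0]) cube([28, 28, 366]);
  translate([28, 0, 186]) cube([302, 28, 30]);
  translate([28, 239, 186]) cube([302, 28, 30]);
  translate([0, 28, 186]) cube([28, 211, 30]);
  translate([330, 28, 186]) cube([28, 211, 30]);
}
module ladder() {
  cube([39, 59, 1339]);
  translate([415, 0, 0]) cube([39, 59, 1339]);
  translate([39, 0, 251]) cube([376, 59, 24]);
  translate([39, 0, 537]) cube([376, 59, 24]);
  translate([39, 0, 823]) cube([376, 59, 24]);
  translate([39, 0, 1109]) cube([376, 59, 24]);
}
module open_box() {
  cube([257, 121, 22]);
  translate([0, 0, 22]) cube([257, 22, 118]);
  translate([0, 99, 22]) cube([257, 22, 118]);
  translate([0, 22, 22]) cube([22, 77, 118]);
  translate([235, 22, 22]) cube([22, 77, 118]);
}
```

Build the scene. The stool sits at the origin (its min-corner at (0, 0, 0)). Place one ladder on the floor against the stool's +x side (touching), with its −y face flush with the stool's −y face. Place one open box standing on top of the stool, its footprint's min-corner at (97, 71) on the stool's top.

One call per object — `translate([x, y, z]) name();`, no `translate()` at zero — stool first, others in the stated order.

stool();
translate([358, 0, 0]) ladder();
translate([97, 71, 402]) open_box();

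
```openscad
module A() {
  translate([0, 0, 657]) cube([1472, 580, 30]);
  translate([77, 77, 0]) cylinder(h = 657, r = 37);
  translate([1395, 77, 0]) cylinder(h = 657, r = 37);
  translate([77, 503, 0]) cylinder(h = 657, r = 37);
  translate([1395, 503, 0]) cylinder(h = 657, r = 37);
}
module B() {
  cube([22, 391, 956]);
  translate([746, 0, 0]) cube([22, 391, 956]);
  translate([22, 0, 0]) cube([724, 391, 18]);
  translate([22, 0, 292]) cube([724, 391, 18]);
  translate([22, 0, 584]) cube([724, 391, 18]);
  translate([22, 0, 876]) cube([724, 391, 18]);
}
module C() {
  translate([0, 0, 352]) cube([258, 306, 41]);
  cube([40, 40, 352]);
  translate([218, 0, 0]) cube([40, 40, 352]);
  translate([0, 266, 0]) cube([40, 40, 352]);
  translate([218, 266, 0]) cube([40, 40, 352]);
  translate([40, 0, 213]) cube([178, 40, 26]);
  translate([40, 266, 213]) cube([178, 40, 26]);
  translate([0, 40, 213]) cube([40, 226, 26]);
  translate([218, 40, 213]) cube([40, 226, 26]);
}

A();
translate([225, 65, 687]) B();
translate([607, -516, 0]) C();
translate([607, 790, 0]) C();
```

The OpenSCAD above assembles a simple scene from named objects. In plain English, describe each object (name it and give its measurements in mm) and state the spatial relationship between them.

A is a table: top 1472 mm (x) × 580 mm (y), 30 mm thick, upper face at z = 687 mm, on four round legs of 74 mm diameter, each leg's bounding box inset 40 mm from the nearest pair of top edges, running from z = 0 to the bottom of the top.

B is a bookshelf 768 mm wide overall, 391 mm deep and 956 mm tall. The two sides are 22 mm thick vertical panels. 4 horizontal shelves of 18 mm thickness span between the inner faces of the sides; the lowest shelf sits on the floor and shelves are stacked with a clear vertical gap of 274 mm between each pair.

C is a simple wooden stool: a rectangular seat 258 mm (x) by 306 mm (y), 41 mm thick, top face at z = 393 mm, on four square legs, each 40×40 mm in cross-section. The legs rest on z = 0, each flush with a corner of the seat. Four stretchers, 40 mm wide and 26 mm tall, connect adjacent legs with their undersides at z = 213 mm, each running between the inner faces of the legs it joins and aligned with the legs' outer faces on the other axis.

The bookshelf is on top of the table. Two stools sit around the table at the −y, +y sides.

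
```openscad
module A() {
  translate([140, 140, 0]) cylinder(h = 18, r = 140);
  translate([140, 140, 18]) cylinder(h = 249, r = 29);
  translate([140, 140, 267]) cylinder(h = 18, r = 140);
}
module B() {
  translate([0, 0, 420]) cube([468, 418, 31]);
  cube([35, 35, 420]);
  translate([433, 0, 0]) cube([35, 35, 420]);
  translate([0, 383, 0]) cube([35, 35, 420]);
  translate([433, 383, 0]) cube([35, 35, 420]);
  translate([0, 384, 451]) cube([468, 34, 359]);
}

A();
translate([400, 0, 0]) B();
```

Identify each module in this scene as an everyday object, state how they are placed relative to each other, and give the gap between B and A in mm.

A is a spool. B is a chair. The chair is on the floor beside the spool on its +x side. The gap between the chair and the spool is 120 mm.

The chair's nearest face is 120 mm from the spool's +x face.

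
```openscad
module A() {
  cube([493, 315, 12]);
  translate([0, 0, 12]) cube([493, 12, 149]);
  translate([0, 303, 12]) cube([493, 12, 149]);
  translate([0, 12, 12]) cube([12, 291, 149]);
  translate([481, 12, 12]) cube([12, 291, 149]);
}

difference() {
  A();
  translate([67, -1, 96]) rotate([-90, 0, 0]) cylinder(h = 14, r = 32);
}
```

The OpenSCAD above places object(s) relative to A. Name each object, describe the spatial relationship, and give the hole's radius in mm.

The subtracted cylinder has r = 32 mm.

A is an open box. The open box has a circular hole through its front wall. The hole's radius is 32 mm.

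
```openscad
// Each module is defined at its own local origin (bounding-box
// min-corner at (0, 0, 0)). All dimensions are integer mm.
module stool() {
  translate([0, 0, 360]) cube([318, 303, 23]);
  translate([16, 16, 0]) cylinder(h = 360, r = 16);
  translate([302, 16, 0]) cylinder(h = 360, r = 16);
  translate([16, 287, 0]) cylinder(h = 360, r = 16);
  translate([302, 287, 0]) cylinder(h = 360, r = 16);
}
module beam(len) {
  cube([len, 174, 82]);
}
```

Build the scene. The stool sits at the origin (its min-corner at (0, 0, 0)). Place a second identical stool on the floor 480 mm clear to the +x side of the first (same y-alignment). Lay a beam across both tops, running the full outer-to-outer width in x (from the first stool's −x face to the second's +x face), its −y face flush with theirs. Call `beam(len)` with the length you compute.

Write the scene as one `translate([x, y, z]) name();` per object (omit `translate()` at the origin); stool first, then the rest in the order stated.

stool();
translate([798, 0, 0]) stool();
translate([0, 0, 383]) beam(1116);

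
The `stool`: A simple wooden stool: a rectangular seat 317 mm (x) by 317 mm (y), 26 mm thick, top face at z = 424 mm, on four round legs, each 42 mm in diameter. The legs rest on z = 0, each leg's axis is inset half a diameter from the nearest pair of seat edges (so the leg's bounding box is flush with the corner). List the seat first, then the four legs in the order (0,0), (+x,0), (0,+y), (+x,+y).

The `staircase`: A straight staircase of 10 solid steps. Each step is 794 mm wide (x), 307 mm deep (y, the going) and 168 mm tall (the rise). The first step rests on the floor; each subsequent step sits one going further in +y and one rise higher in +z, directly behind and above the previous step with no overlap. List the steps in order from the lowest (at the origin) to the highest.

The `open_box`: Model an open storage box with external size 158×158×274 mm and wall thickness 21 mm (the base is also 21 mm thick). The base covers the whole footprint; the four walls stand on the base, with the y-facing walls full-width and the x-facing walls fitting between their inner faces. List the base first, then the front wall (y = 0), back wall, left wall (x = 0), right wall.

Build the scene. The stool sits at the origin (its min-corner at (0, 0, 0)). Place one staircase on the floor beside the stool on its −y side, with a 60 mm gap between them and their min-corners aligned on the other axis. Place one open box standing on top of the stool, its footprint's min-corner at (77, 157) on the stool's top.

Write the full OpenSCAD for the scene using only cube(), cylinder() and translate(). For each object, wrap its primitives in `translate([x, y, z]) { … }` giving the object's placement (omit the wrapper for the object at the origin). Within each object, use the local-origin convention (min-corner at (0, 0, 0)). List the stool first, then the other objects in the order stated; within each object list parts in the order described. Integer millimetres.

translate([0, 0, 398]) cube([317, 317, 26]);
translate([21, 21, 0]) cylinder(h = 398, r = 21);
translate([296, 21, 0]) cylinder(h = 398, r = 21);
translate([21, 296, 0]) cylinder(h = 398, r = 21);
translate([296, 296, 0]) cylinder(h = 398, r = 21);
translate([0, -3130, 0]) {
  cube([794, 307, 168]);
  translate([0, 307, 168]) cube([794, 307, 168]);
  translate([0, 614, 336]) cube([794, 307, 168]);
  translate([0, 921, 504]) cube([794, 307, 168]);
  translate([0, 1228, 672]) cube([794, 307, 168]);
  translate([0, 1535, 840]) cube([794, 307, 168]);
  translate([0, 1842, 1008]) cube([794, 307, 168]);
  translate([0, 2149, 1176]) cube([794, 307, 168]);
  translate([0, 2456, 1344]) cube([794, 307, 168]);
  translate([0, 2763, 1512]) cube([794, 307, 168]);
}
translate([77, 157, 424]) {
  cube([158, 158, 21]);
  translate([0, 0, 21]) cube([158, 21, 253]);
  translate([0, 137, 21]) cube([158, 21, 253]);
  translate([0, 21, 21]) cube([21, 116, 253]);
  translate([137, 21, 21]) cube([21, 116, 253]);
}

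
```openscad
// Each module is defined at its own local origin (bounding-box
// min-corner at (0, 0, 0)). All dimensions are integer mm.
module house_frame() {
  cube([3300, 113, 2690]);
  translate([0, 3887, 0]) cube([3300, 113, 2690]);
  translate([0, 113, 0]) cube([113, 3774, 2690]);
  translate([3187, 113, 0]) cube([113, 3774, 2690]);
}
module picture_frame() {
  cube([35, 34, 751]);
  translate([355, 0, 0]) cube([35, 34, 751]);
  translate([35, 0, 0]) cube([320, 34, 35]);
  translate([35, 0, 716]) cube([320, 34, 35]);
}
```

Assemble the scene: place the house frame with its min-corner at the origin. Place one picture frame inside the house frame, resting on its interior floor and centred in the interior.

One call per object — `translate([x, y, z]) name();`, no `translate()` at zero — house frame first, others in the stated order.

house_frame();
translate([1455, 1983, 0]) picture_frame();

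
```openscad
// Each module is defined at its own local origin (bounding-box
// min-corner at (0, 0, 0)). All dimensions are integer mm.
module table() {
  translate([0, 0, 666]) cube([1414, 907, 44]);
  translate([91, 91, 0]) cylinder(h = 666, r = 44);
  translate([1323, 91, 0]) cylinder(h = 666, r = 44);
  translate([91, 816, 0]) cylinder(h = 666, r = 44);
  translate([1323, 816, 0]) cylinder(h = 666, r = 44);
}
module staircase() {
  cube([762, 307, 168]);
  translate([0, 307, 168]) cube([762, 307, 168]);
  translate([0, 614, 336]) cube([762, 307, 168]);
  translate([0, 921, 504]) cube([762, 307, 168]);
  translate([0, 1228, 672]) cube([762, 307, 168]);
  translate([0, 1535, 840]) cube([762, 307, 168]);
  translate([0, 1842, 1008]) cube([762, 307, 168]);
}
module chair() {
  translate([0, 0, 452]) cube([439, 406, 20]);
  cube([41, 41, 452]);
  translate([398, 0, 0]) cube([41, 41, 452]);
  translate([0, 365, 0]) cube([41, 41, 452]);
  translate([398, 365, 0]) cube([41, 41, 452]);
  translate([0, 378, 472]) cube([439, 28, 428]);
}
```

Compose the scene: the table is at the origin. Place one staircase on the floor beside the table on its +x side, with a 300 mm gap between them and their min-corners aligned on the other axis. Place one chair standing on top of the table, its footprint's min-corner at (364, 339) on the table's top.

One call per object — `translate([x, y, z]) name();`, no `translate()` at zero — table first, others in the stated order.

table();
translate([1714, 0, 0]) staircase();
translate([364, 339, 710]) chair();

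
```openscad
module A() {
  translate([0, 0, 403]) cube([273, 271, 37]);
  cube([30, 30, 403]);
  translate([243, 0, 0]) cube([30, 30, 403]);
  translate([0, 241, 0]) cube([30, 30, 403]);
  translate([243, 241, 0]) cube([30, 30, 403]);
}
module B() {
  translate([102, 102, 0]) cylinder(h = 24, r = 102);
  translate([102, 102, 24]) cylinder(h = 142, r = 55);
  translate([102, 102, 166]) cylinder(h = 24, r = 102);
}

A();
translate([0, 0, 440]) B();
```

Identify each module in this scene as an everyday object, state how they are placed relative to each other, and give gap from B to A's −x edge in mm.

A is a stool. B is a spool. The spool is on top of the stool. The gap from the spool to the stool's −x edge is 0 mm.

The spool's min-x is at 0; the stool's min-x is 0; gap = 0 mm.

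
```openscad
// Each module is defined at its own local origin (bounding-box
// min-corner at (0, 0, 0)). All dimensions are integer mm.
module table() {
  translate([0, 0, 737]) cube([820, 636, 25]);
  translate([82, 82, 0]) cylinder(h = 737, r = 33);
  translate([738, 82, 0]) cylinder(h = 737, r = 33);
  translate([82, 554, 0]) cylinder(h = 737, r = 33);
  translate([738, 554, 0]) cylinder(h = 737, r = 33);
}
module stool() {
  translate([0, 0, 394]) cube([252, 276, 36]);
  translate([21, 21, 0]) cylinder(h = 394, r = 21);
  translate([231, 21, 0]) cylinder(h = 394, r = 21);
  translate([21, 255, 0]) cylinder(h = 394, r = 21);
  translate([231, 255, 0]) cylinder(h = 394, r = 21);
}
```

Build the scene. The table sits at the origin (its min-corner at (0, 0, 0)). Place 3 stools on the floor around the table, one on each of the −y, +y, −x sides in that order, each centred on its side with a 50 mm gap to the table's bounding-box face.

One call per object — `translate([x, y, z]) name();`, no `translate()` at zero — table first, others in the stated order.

table();
translate([284, -326, 0]) stool();
translate([284, 686, 0]) stool();
translate([-302, 180, 0]) stool();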